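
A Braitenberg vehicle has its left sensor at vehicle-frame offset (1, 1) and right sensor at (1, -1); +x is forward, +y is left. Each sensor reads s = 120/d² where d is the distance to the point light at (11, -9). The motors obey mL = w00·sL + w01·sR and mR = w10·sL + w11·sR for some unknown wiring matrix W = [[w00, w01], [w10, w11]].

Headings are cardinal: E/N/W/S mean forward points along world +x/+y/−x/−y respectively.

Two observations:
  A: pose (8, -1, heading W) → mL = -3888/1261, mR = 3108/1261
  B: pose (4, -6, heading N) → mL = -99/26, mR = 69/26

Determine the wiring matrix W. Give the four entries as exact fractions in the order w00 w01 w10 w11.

obs A: pose=(8,-1,W) → sL=24/13, sR=120/97, mL=-3888/1261, mR=3108/1261
obs B: pose=(4,-6,N) → sL=3/2, sR=30/13, mL=-99/26, mR=69/26
sensor matrix S = [[24/13, 120/97], [3/2, 30/13]]; det S = 39420/16393
solve [mL_A; mL_B] = S·[w00; w01] and [mR_A; mR_B] = S·[w10; w11]:
  w00 = -1, w01 = -1, w10 = 1, w11 = 1/2

-1 -1 1 1/2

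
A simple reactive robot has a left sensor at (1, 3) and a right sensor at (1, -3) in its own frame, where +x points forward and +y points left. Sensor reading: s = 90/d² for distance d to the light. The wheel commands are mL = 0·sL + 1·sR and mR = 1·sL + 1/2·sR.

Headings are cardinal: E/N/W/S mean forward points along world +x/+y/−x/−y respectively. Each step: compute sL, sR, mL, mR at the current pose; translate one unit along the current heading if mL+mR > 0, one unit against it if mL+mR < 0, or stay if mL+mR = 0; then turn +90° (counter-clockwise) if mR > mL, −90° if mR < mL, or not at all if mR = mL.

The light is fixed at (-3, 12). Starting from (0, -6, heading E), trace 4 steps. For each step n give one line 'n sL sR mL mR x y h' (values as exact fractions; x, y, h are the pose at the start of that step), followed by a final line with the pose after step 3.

0 90/241 90/457 90/457 51975/110137 0 -6 E
1 9/29 45/169 45/169 4347/9802 1 -6 N
2 90/409 18/41 18/41 7371/16769 1 -5 W
3 1/4 5/18 5/18 7/18 0 -5 S
final 0 -6 E

n=0: pose=(0,-6,E); sL=90/241, sR=90/457; mL=90/457, mR=51975/110137; mL+mR=73665/110137 → advance +1; mR−mL=30285/110137 → turn +1·90°
n=1: pose=(1,-6,N); sL=9/29, sR=45/169; mL=45/169, mR=4347/9802; mL+mR=6957/9802 → advance +1; mR−mL=1737/9802 → turn +1·90°
n=2: pose=(1,-5,W); sL=90/409, sR=18/41; mL=18/41, mR=7371/16769; mL+mR=14733/16769 → advance +1; mR−mL=9/16769 → turn +1·90°
n=3: pose=(0,-5,S); sL=1/4, sR=5/18; mL=5/18, mR=7/18; mL+mR=2/3 → advance +1; mR−mL=1/9 → turn +1·90°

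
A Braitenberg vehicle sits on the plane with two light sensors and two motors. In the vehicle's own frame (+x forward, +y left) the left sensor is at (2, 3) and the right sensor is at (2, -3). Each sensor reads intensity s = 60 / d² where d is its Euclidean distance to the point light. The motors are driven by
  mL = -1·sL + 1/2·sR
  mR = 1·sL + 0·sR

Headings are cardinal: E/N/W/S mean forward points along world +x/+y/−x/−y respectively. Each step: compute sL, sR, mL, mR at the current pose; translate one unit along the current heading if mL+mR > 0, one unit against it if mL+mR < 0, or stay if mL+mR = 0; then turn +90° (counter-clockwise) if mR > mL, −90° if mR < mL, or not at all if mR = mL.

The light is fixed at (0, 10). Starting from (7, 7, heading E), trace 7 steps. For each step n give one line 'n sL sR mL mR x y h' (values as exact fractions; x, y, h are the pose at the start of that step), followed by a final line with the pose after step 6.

n=0: pose=(7,7,E); sL=20/27, sR=20/39; mL=-170/351, mR=20/27; mL+mR=10/39 → advance +1; mR−mL=430/351 → turn +1·90°
n=1: pose=(8,7,N); sL=30/13, sR=30/61; mL=-1635/793, mR=30/13; mL+mR=15/61 → advance +1; mR−mL=3465/793 → turn +1·90°
n=2: pose=(8,8,W); sL=60/61, sR=60/37; mL=-390/2257, mR=60/61; mL+mR=30/37 → advance +1; mR−mL=2610/2257 → turn +1·90°
n=3: pose=(7,8,S); sL=15/29, sR=15/8; mL=195/464, mR=15/29; mL+mR=15/16 → advance +1; mR−mL=45/464 → turn +1·90°
n=4: pose=(7,7,E); sL=20/27, sR=20/39; mL=-170/351, mR=20/27; mL+mR=10/39 → advance +1; mR−mL=430/351 → turn +1·90°
n=5: pose=(8,7,N); sL=30/13, sR=30/61; mL=-1635/793, mR=30/13; mL+mR=15/61 → advance +1; mR−mL=3465/793 → turn +1·90°
n=6: pose=(8,8,W); sL=60/61, sR=60/37; mL=-390/2257, mR=60/61; mL+mR=30/37 → advance +1; mR−mL=2610/2257 → turn +1·90°

0 20/27 20/39 -170/351 20/27 7 7 E
1 30/13 30/61 -1635/793 30/13 8 7 N
2 60/61 60/37 -390/2257 60/61 8 8 W
3 15/29 15/8 195/464 15/29 7 8 S
4 20/27 20/39 -170/351 20/27 7 7 E
5 30/13 30/61 -1635/793 30/13 8 7 N
6 60/61 60/37 -390/2257 60/61 8 8 W
final 7 8 S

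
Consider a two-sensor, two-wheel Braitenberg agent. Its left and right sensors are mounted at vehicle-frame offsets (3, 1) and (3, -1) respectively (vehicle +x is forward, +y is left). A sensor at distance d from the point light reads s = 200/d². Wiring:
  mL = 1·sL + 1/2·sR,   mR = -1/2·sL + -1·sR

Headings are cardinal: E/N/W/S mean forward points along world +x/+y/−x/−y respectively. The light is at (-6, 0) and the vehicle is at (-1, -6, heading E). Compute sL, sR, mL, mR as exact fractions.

left sensor world pos  = (2, -5); dL² = 89
right sensor world pos = (2, -7); dR² = 113
sL = 200/89 = 200/89
sR = 200/113 = 200/113
mL = 1·sL + 1/2·sR = 31500/10057
mR = -1/2·sL + -1·sR = -29100/10057

200/89 200/113 31500/10057 -29100/10057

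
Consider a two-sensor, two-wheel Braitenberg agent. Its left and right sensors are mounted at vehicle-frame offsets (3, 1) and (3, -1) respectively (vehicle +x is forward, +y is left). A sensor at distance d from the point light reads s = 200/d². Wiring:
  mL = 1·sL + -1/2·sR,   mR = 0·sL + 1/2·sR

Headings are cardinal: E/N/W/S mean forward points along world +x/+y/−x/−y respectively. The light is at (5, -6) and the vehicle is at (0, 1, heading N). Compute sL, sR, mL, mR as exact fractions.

25/17 50/29 300/493 25/29

left sensor world pos  = (-1, 4); dL² = 136
right sensor world pos = (1, 4); dR² = 116
sL = 200/136 = 25/17
sR = 200/116 = 50/29
mL = 1·sL + -1/2·sR = 300/493
mR = 0·sL + 1/2·sR = 25/29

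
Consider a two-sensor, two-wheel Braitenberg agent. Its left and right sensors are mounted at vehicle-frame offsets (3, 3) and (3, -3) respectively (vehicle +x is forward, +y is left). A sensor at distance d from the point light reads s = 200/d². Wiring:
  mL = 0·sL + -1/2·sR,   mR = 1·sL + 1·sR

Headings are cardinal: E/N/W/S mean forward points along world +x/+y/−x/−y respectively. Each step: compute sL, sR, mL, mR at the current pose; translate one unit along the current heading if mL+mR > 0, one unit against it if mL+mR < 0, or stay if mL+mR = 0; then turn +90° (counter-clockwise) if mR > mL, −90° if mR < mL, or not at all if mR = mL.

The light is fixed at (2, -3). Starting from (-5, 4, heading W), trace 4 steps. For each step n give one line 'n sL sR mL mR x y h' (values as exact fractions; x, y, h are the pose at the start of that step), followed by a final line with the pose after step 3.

n=0: pose=(-5,4,W); sL=50/29, sR=1; mL=-1/2, mR=79/29; mL+mR=129/58 → advance +1; mR−mL=187/58 → turn +1·90°
n=1: pose=(-6,4,S); sL=200/41, sR=200/137; mL=-100/137, mR=35600/5617; mL+mR=31500/5617 → advance +1; mR−mL=39700/5617 → turn +1·90°
n=2: pose=(-6,3,E); sL=100/53, sR=100/17; mL=-50/17, mR=7000/901; mL+mR=4350/901 → advance +1; mR−mL=9650/901 → turn +1·90°
n=3: pose=(-5,3,N); sL=200/181, sR=200/97; mL=-100/97, mR=55600/17557; mL+mR=37500/17557 → advance +1; mR−mL=73700/17557 → turn +1·90°

0 50/29 1 -1/2 79/29 -5 4 W
1 200/41 200/137 -100/137 35600/5617 -6 4 S
2 100/53 100/17 -50/17 7000/901 -6 3 E
3 200/181 200/97 -100/97 55600/17557 -5 3 N
final -5 4 W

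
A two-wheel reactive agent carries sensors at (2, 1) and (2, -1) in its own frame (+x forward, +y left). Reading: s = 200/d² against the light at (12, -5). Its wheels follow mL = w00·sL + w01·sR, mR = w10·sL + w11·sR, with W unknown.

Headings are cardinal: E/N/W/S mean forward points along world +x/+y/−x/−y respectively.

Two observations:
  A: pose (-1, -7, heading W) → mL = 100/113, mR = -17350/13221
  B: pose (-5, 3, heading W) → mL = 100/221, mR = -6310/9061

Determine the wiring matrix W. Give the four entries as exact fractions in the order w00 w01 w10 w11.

obs A: pose=(-1,-7,W) → sL=100/117, sR=100/113, mL=100/113, mR=-17350/13221
obs B: pose=(-5,3,W) → sL=20/41, sR=100/221, mL=100/221, mR=-6310/9061
sensor matrix S = [[100/117, 100/113], [20/41, 100/221]]; det S = -5384000/119795481
solve [mL_A; mL_B] = S·[w00; w01] and [mR_A; mR_B] = S·[w10; w11]:
  w00 = 0, w01 = 1, w10 = -1/2, w11 = -1

0 1 -1/2 -1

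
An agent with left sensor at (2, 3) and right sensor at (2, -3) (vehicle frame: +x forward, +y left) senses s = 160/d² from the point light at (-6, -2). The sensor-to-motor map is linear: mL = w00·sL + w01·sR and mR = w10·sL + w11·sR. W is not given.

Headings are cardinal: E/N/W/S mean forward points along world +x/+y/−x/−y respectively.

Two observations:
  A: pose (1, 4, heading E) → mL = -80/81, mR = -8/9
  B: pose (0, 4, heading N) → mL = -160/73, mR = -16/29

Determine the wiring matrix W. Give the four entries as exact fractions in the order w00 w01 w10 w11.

obs A: pose=(1,4,E) → sL=80/81, sR=16/9, mL=-80/81, mR=-8/9
obs B: pose=(0,4,N) → sL=160/73, sR=32/29, mL=-160/73, mR=-16/29
sensor matrix S = [[80/81, 16/9], [160/73, 32/29]]; det S = -481280/171477
solve [mL_A; mL_B] = S·[w00; w01] and [mR_A; mR_B] = S·[w10; w11]:
  w00 = -1, w01 = 0, w10 = 0, w11 = -1/2

-1 0 0 -1/2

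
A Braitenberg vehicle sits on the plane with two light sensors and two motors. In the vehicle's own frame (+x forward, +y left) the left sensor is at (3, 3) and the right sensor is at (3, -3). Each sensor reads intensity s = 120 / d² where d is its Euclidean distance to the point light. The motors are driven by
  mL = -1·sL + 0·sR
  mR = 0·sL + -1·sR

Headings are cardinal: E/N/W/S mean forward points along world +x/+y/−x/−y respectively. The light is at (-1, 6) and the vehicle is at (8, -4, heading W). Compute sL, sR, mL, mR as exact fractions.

24/41 24/17 -24/41 -24/17

left sensor world pos  = (5, -7); dL² = 205
right sensor world pos = (5, -1); dR² = 85
sL = 120/205 = 24/41
sR = 120/85 = 24/17
mL = -1·sL + 0·sR = -24/41
mR = 0·sL + -1·sR = -24/17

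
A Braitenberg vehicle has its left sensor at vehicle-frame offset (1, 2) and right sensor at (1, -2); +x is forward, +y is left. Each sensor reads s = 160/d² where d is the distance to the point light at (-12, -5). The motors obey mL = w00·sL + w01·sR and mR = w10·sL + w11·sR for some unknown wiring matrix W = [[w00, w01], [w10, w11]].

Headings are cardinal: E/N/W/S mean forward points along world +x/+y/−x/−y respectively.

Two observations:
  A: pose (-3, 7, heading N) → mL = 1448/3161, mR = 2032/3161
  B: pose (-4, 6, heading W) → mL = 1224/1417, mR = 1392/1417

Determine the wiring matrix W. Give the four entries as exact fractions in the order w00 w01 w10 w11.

obs A: pose=(-3,7,N) → sL=80/109, sR=16/29, mL=1448/3161, mR=2032/3161
obs B: pose=(-4,6,W) → sL=16/13, sR=80/109, mL=1224/1417, mR=1392/1417
sensor matrix S = [[80/109, 16/29], [16/13, 80/109]]; det S = -628736/4479137
solve [mL_A; mL_B] = S·[w00; w01] and [mR_A; mR_B] = S·[w10; w11]:
  w00 = 1, w01 = -1/2, w10 = 1/2, w11 = 1/2

1 -1/2 1/2 1/2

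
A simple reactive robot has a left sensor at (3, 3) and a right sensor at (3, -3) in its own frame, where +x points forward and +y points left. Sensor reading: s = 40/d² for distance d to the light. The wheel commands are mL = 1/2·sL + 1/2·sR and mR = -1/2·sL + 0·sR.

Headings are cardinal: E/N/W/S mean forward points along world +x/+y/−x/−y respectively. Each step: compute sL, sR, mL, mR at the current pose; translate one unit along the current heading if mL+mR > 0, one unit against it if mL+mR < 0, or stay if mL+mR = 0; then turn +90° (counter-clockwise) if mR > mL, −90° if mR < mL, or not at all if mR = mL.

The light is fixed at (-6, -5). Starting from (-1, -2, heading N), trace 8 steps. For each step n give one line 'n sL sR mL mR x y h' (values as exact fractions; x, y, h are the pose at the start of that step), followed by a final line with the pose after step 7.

n=0: pose=(-1,-2,N); sL=1, sR=2/5; mL=7/10, mR=-1/2; mL+mR=1/5 → advance +1; mR−mL=-6/5 → turn -1·90°
n=1: pose=(-1,-1,E); sL=40/113, sR=8/13; mL=712/1469, mR=-20/113; mL+mR=4/13 → advance +1; mR−mL=-972/1469 → turn -1·90°
n=2: pose=(0,-1,S); sL=20/41, sR=4; mL=92/41, mR=-10/41; mL+mR=2 → advance +1; mR−mL=-102/41 → turn -1·90°
n=3: pose=(0,-2,W); sL=40/9, sR=8/9; mL=8/3, mR=-20/9; mL+mR=4/9 → advance +1; mR−mL=-44/9 → turn -1·90°
n=4: pose=(-1,-2,N); sL=1, sR=2/5; mL=7/10, mR=-1/2; mL+mR=1/5 → advance +1; mR−mL=-6/5 → turn -1·90°
n=5: pose=(-1,-1,E); sL=40/113, sR=8/13; mL=712/1469, mR=-20/113; mL+mR=4/13 → advance +1; mR−mL=-972/1469 → turn -1·90°
n=6: pose=(0,-1,S); sL=20/41, sR=4; mL=92/41, mR=-10/41; mL+mR=2 → advance +1; mR−mL=-102/41 → turn -1·90°
n=7: pose=(0,-2,W); sL=40/9, sR=8/9; mL=8/3, mR=-20/9; mL+mR=4/9 → advance +1; mR−mL=-44/9 → turn -1·90°

0 1 2/5 7/10 -1/2 -1 -2 N
1 40/113 8/13 712/1469 -20/113 -1 -1 E
2 20/41 4 92/41 -10/41 0 -1 S
3 40/9 8/9 8/3 -20/9 0 -2 W
4 1 2/5 7/10 -1/2 -1 -2 N
5 40/113 8/13 712/1469 -20/113 -1 -1 E
6 20/41 4 92/41 -10/41 0 -1 S
7 40/9 8/9 8/3 -20/9 0 -2 W
final -1 -2 N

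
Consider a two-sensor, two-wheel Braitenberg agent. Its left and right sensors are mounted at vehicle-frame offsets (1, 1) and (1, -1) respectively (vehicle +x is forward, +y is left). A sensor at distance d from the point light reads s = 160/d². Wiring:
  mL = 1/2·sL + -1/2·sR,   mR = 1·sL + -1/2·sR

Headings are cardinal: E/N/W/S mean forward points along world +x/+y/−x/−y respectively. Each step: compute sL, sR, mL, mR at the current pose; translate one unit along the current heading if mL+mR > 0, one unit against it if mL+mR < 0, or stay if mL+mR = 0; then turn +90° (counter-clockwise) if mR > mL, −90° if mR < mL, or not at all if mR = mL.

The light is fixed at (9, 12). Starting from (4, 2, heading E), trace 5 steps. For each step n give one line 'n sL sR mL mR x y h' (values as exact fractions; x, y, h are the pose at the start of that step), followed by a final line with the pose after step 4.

n=0: pose=(4,2,E); sL=160/97, sR=160/137; mL=3200/13289, mR=14160/13289; mL+mR=17360/13289 → advance +1; mR−mL=80/97 → turn +1·90°
n=1: pose=(5,2,N); sL=80/53, sR=16/9; mL=-64/477, mR=296/477; mL+mR=232/477 → advance +1; mR−mL=40/53 → turn +1·90°
n=2: pose=(5,3,W); sL=32/25, sR=160/89; mL=-576/2225, mR=848/2225; mL+mR=272/2225 → advance +1; mR−mL=16/25 → turn +1·90°
n=3: pose=(4,3,S); sL=40/29, sR=20/17; mL=50/493, mR=390/493; mL+mR=440/493 → advance +1; mR−mL=20/29 → turn +1·90°
n=4: pose=(4,2,E); sL=160/97, sR=160/137; mL=3200/13289, mR=14160/13289; mL+mR=17360/13289 → advance +1; mR−mL=80/97 → turn +1·90°

0 160/97 160/137 3200/13289 14160/13289 4 2 E
1 80/53 16/9 -64/477 296/477 5 2 N
2 32/25 160/89 -576/2225 848/2225 5 3 W
3 40/29 20/17 50/493 390/493 4 3 S
4 160/97 160/137 3200/13289 14160/13289 4 2 E
final 5 2 N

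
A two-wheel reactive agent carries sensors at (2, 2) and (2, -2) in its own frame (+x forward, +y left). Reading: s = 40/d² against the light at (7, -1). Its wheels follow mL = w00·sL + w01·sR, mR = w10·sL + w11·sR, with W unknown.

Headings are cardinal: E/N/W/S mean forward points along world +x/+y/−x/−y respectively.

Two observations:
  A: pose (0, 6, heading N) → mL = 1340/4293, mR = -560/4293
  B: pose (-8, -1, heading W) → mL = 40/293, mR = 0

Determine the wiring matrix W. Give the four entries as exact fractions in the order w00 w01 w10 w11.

obs A: pose=(0,6,N) → sL=20/81, sR=20/53, mL=1340/4293, mR=-560/4293
obs B: pose=(-8,-1,W) → sL=40/293, sR=40/293, mL=40/293, mR=0
sensor matrix S = [[20/81, 20/53], [40/293, 40/293]]; det S = -22400/1257849
solve [mL_A; mL_B] = S·[w00; w01] and [mR_A; mR_B] = S·[w10; w11]:
  w00 = 1/2, w01 = 1/2, w10 = 1, w11 = -1

1/2 1/2 1 -1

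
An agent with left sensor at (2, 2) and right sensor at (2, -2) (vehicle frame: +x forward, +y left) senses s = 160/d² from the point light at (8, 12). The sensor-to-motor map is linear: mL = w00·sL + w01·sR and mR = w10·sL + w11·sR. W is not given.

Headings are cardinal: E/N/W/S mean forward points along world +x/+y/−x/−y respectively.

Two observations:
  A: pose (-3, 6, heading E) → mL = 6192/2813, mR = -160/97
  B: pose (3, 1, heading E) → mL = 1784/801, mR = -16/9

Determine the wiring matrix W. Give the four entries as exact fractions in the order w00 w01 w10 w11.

obs A: pose=(-3,6,E) → sL=160/97, sR=32/29, mL=6192/2813, mR=-160/97
obs B: pose=(3,1,E) → sL=16/9, sR=80/89, mL=1784/801, mR=-16/9
sensor matrix S = [[160/97, 32/29], [16/9, 80/89]]; det S = -1079296/2253213
solve [mL_A; mL_B] = S·[w00; w01] and [mR_A; mR_B] = S·[w10; w11]:
  w00 = 1, w01 = 1/2, w10 = -1, w11 = 0

1 1/2 -1 0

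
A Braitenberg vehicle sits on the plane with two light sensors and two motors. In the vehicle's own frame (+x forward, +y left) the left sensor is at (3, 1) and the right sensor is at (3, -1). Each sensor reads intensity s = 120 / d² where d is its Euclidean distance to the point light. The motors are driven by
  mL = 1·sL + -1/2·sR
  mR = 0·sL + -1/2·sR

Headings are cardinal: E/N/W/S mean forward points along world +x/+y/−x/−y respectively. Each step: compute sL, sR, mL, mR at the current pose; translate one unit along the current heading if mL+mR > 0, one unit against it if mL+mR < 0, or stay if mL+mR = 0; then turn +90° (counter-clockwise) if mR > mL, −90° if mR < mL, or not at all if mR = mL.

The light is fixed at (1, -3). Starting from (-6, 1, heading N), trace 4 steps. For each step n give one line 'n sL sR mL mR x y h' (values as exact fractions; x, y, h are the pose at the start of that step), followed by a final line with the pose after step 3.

0 120/113 24/17 684/1921 -12/17 -6 1 N
1 15/4 6 3/4 -3 -6 0 E
2 120/49 40/27 2260/1323 -20/27 -7 0 S
3 60/61 12/13 414/793 -6/13 -7 -1 W
final -8 -1 N

n=0: pose=(-6,1,N); sL=120/113, sR=24/17; mL=684/1921, mR=-12/17; mL+mR=-672/1921 → advance -1; mR−mL=-120/113 → turn -1·90°
n=1: pose=(-6,0,E); sL=15/4, sR=6; mL=3/4, mR=-3; mL+mR=-9/4 → advance -1; mR−mL=-15/4 → turn -1·90°
n=2: pose=(-7,0,S); sL=120/49, sR=40/27; mL=2260/1323, mR=-20/27; mL+mR=1280/1323 → advance +1; mR−mL=-120/49 → turn -1·90°
n=3: pose=(-7,-1,W); sL=60/61, sR=12/13; mL=414/793, mR=-6/13; mL+mR=48/793 → advance +1; mR−mL=-60/61 → turn -1·90°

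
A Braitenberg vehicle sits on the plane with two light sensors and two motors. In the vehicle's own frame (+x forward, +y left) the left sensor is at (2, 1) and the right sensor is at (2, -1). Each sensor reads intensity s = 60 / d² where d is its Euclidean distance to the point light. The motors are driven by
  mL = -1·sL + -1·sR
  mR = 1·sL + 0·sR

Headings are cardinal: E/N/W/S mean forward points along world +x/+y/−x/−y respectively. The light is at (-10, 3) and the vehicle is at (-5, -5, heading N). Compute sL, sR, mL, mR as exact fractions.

left sensor world pos  = (-6, -3); dL² = 52
right sensor world pos = (-4, -3); dR² = 72
sL = 60/52 = 15/13
sR = 60/72 = 5/6
mL = -1·sL + -1·sR = -155/78
mR = 1·sL + 0·sR = 15/13

15/13 5/6 -155/78 15/13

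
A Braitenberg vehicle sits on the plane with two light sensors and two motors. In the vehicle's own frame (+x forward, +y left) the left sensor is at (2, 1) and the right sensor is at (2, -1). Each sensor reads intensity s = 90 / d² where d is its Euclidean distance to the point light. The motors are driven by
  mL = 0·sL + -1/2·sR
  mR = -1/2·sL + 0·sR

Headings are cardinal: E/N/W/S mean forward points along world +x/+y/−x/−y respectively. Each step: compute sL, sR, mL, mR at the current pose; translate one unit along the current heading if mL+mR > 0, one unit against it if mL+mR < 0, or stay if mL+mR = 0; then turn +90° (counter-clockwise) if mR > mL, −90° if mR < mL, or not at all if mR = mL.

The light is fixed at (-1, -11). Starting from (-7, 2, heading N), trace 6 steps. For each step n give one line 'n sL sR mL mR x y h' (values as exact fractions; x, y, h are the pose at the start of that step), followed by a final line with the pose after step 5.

n=0: pose=(-7,2,N); sL=45/137, sR=9/25; mL=-9/50, mR=-45/274; mL+mR=-1179/3425 → advance -1; mR−mL=54/3425 → turn +1·90°
n=1: pose=(-7,1,W); sL=18/37, sR=90/233; mL=-45/233, mR=-9/37; mL+mR=-3762/8621 → advance -1; mR−mL=-432/8621 → turn -1·90°
n=2: pose=(-6,1,N); sL=45/116, sR=45/106; mL=-45/212, mR=-45/232; mL+mR=-4995/12296 → advance -1; mR−mL=225/12296 → turn +1·90°
n=3: pose=(-6,0,W); sL=90/149, sR=90/193; mL=-45/193, mR=-45/149; mL+mR=-15390/28757 → advance -1; mR−mL=-1980/28757 → turn -1·90°
n=4: pose=(-5,0,N); sL=45/97, sR=45/89; mL=-45/178, mR=-45/194; mL+mR=-4185/8633 → advance -1; mR−mL=180/8633 → turn +1·90°
n=5: pose=(-5,-1,W); sL=10/13, sR=90/157; mL=-45/157, mR=-5/13; mL+mR=-1370/2041 → advance -1; mR−mL=-200/2041 → turn -1·90°

0 45/137 9/25 -9/50 -45/274 -7 2 N
1 18/37 90/233 -45/233 -9/37 -7 1 W
2 45/116 45/106 -45/212 -45/232 -6 1 N
3 90/149 90/193 -45/193 -45/149 -6 0 W
4 45/97 45/89 -45/178 -45/194 -5 0 N
5 10/13 90/157 -45/157 -5/13 -5 -1 W
final -4 -1 N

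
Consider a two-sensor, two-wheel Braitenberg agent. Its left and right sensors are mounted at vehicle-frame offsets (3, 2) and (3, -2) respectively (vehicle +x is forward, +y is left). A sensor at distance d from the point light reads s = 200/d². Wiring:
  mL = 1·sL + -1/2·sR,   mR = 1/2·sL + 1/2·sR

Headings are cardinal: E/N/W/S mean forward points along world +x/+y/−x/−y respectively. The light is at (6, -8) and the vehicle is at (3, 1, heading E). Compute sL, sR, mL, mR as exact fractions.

200/121 200/49 -2300/5929 17000/5929

left sensor world pos  = (6, 3); dL² = 121
right sensor world pos = (6, -1); dR² = 49
sL = 200/121 = 200/121
sR = 200/49 = 200/49
mL = 1·sL + -1/2·sR = -2300/5929
mR = 1/2·sL + 1/2·sR = 17000/5929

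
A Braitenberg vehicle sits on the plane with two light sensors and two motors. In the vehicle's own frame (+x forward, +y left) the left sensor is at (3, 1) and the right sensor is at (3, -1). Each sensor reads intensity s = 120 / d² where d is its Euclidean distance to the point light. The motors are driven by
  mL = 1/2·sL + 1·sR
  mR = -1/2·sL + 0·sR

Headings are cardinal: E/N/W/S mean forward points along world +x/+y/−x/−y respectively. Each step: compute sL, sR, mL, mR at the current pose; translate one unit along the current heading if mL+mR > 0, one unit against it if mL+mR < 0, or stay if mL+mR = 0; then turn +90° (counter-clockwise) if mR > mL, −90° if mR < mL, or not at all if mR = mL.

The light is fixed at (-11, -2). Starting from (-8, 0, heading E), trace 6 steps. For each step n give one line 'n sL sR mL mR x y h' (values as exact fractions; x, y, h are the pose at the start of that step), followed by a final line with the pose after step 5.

n=0: pose=(-8,0,E); sL=8/3, sR=120/37; mL=508/111, mR=-4/3; mL+mR=120/37 → advance +1; mR−mL=-656/111 → turn -1·90°
n=1: pose=(-7,0,S); sL=60/13, sR=12; mL=186/13, mR=-30/13; mL+mR=12 → advance +1; mR−mL=-216/13 → turn -1·90°
n=2: pose=(-7,-1,W); sL=120, sR=24; mL=84, mR=-60; mL+mR=24 → advance +1; mR−mL=-144 → turn -1·90°
n=3: pose=(-8,-1,N); sL=6, sR=15/4; mL=27/4, mR=-3; mL+mR=15/4 → advance +1; mR−mL=-39/4 → turn -1·90°
n=4: pose=(-8,0,E); sL=8/3, sR=120/37; mL=508/111, mR=-4/3; mL+mR=120/37 → advance +1; mR−mL=-656/111 → turn -1·90°
n=5: pose=(-7,0,S); sL=60/13, sR=12; mL=186/13, mR=-30/13; mL+mR=12 → advance +1; mR−mL=-216/13 → turn -1·90°

0 8/3 120/37 508/111 -4/3 -8 0 E
1 60/13 12 186/13 -30/13 -7 0 S
2 120 24 84 -60 -7 -1 W
3 6 15/4 27/4 -3 -8 -1 N
4 8/3 120/37 508/111 -4/3 -8 0 E
5 60/13 12 186/13 -30/13 -7 0 S
final -7 -1 W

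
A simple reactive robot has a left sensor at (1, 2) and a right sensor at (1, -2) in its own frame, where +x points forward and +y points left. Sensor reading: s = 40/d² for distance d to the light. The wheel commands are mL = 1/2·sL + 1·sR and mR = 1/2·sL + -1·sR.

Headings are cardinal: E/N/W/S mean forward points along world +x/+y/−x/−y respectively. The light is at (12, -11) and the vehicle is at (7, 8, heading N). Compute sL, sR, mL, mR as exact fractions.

40/449 40/409 26140/183641 -9780/183641

left sensor world pos  = (5, 9); dL² = 449
right sensor world pos = (9, 9); dR² = 409
sL = 40/449 = 40/449
sR = 40/409 = 40/409
mL = 1/2·sL + 1·sR = 26140/183641
mR = 1/2·sL + -1·sR = -9780/183641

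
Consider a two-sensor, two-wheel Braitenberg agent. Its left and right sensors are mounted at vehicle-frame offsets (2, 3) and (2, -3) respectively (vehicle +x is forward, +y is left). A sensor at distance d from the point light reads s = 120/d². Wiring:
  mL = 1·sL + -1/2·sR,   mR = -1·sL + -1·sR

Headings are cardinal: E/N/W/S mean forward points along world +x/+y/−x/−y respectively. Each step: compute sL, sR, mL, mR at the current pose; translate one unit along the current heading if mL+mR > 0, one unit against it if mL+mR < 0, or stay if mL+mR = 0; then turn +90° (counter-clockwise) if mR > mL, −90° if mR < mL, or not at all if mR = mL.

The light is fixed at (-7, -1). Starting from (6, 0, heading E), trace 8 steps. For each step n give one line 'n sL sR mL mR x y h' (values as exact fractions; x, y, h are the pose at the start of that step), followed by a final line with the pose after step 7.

n=0: pose=(6,0,E); sL=120/241, sR=120/229; mL=13020/55189, mR=-56400/55189; mL+mR=-180/229 → advance -1; mR−mL=-69420/55189 → turn -1·90°
n=1: pose=(5,0,S); sL=60/113, sR=60/41; mL=-930/4633, mR=-9240/4633; mL+mR=-90/41 → advance -1; mR−mL=-8310/4633 → turn -1·90°
n=2: pose=(5,1,W); sL=120/101, sR=24/25; mL=1788/2525, mR=-5424/2525; mL+mR=-36/25 → advance -1; mR−mL=-7212/2525 → turn -1·90°
n=3: pose=(6,1,N); sL=30/29, sR=15/34; mL=1605/1972, mR=-1455/986; mL+mR=-45/68 → advance -1; mR−mL=-4515/1972 → turn -1·90°
n=4: pose=(6,0,E); sL=120/241, sR=120/229; mL=13020/55189, mR=-56400/55189; mL+mR=-180/229 → advance -1; mR−mL=-69420/55189 → turn -1·90°
n=5: pose=(5,0,S); sL=60/113, sR=60/41; mL=-930/4633, mR=-9240/4633; mL+mR=-90/41 → advance -1; mR−mL=-8310/4633 → turn -1·90°
n=6: pose=(5,1,W); sL=120/101, sR=24/25; mL=1788/2525, mR=-5424/2525; mL+mR=-36/25 → advance -1; mR−mL=-7212/2525 → turn -1·90°
n=7: pose=(6,1,N); sL=30/29, sR=15/34; mL=1605/1972, mR=-1455/986; mL+mR=-45/68 → advance -1; mR−mL=-4515/1972 → turn -1·90°

0 120/241 120/229 13020/55189 -56400/55189 6 0 E
1 60/113 60/41 -930/4633 -9240/4633 5 0 S
2 120/101 24/25 1788/2525 -5424/2525 5 1 W
3 30/29 15/34 1605/1972 -1455/986 6 1 N
4 120/241 120/229 13020/55189 -56400/55189 6 0 E
5 60/113 60/41 -930/4633 -9240/4633 5 0 S
6 120/101 24/25 1788/2525 -5424/2525 5 1 W
7 30/29 15/34 1605/1972 -1455/986 6 1 N
final 6 0 E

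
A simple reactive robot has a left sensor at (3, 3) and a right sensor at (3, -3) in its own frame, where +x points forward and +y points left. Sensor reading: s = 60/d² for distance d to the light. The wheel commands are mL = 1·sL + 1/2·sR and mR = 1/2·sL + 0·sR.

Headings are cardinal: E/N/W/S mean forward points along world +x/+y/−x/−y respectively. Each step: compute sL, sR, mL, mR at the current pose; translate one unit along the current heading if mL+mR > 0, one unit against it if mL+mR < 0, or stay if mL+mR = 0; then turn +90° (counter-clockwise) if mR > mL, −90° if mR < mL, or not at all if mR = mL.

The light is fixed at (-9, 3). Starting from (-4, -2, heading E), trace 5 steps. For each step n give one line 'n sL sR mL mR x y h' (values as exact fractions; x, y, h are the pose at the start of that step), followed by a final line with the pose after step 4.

0 15/17 15/32 1215/1088 15/34 -4 -2 E
1 12/29 60/73 1746/2117 6/29 -3 -2 S
2 2/3 10/3 7/3 1/3 -3 -3 W
3 60/13 60/73 4770/949 30/13 -4 -3 N
4 15/17 15/32 1215/1088 15/34 -4 -2 E
final -3 -2 S

n=0: pose=(-4,-2,E); sL=15/17, sR=15/32; mL=1215/1088, mR=15/34; mL+mR=1695/1088 → advance +1; mR−mL=-735/1088 → turn -1·90°
n=1: pose=(-3,-2,S); sL=12/29, sR=60/73; mL=1746/2117, mR=6/29; mL+mR=2184/2117 → advance +1; mR−mL=-1308/2117 → turn -1·90°
n=2: pose=(-3,-3,W); sL=2/3, sR=10/3; mL=7/3, mR=1/3; mL+mR=8/3 → advance +1; mR−mL=-2 → turn -1·90°
n=3: pose=(-4,-3,N); sL=60/13, sR=60/73; mL=4770/949, mR=30/13; mL+mR=6960/949 → advance +1; mR−mL=-2580/949 → turn -1·90°
n=4: pose=(-4,-2,E); sL=15/17, sR=15/32; mL=1215/1088, mR=15/34; mL+mR=1695/1088 → advance +1; mR−mL=-735/1088 → turn -1·90°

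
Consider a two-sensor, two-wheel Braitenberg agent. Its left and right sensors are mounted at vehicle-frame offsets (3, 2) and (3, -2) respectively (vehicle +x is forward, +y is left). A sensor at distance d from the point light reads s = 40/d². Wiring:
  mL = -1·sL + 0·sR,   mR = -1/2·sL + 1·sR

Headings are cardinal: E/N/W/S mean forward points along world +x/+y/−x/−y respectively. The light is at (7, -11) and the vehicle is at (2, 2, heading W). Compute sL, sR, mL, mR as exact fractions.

left sensor world pos  = (-1, 0); dL² = 185
right sensor world pos = (-1, 4); dR² = 289
sL = 40/185 = 8/37
sR = 40/289 = 40/289
mL = -1·sL + 0·sR = -8/37
mR = -1/2·sL + 1·sR = 324/10693

8/37 40/289 -8/37 324/10693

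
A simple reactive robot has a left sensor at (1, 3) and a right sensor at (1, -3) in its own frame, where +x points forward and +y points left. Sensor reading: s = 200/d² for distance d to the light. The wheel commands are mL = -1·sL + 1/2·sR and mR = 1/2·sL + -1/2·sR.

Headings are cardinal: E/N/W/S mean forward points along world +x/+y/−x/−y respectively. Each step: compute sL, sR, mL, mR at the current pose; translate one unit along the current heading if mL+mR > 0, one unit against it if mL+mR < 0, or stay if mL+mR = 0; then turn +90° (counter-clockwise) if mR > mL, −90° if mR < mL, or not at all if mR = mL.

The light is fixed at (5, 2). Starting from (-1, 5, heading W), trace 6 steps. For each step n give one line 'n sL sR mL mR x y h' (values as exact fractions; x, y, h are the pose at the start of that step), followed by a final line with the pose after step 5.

n=0: pose=(-1,5,W); sL=200/49, sR=40/17; mL=-2420/833, mR=720/833; mL+mR=-100/49 → advance -1; mR−mL=3140/833 → turn +1·90°
n=1: pose=(0,5,S); sL=25, sR=50/17; mL=-400/17, mR=375/34; mL+mR=-25/2 → advance -1; mR−mL=1175/34 → turn +1·90°
n=2: pose=(0,6,E); sL=40/13, sR=200/17; mL=620/221, mR=-960/221; mL+mR=-20/13 → advance -1; mR−mL=-1580/221 → turn -1·90°
n=3: pose=(-1,6,S); sL=100/9, sR=20/9; mL=-10, mR=40/9; mL+mR=-50/9 → advance -1; mR−mL=130/9 → turn +1·90°
n=4: pose=(-1,7,E); sL=200/89, sR=200/29; mL=3100/2581, mR=-6000/2581; mL+mR=-100/89 → advance -1; mR−mL=-9100/2581 → turn -1·90°
n=5: pose=(-2,7,S); sL=25/4, sR=50/29; mL=-625/116, mR=525/232; mL+mR=-25/8 → advance -1; mR−mL=1775/232 → turn +1·90°

0 200/49 40/17 -2420/833 720/833 -1 5 W
1 25 50/17 -400/17 375/34 0 5 S
2 40/13 200/17 620/221 -960/221 0 6 E
3 100/9 20/9 -10 40/9 -1 6 S
4 200/89 200/29 3100/2581 -6000/2581 -1 7 E
5 25/4 50/29 -625/116 525/232 -2 7 S
final -2 8 E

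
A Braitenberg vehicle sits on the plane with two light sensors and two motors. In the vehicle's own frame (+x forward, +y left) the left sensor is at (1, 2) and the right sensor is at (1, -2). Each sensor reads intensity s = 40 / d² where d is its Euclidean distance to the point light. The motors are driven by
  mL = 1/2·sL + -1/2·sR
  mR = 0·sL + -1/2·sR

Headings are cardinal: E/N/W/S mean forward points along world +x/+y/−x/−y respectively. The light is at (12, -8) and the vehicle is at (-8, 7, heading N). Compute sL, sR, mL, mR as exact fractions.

left sensor world pos  = (-10, 8); dL² = 740
right sensor world pos = (-6, 8); dR² = 580
sL = 40/740 = 2/37
sR = 40/580 = 2/29
mL = 1/2·sL + -1/2·sR = -8/1073
mR = 0·sL + -1/2·sR = -1/29

2/37 2/29 -8/1073 -1/29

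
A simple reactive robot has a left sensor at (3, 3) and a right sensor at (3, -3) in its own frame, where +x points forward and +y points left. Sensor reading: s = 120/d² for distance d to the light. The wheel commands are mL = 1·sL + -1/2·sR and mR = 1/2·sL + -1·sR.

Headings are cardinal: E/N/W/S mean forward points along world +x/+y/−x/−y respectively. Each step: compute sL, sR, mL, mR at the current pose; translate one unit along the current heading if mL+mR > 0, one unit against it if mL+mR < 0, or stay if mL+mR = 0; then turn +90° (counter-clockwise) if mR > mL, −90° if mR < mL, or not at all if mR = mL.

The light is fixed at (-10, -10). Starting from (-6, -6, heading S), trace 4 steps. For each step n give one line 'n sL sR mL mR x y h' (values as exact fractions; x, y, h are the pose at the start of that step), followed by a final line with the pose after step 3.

0 12/5 60 -138/5 -294/5 -6 -6 S
1 24 24/13 300/13 132/13 -6 -5 W
2 15/8 6/5 51/40 -21/80 -7 -5 N
3 40/39 8/3 -4/13 -28/13 -7 -4 E
final -8 -4 S

n=0: pose=(-6,-6,S); sL=12/5, sR=60; mL=-138/5, mR=-294/5; mL+mR=-432/5 → advance -1; mR−mL=-156/5 → turn -1·90°
n=1: pose=(-6,-5,W); sL=24, sR=24/13; mL=300/13, mR=132/13; mL+mR=432/13 → advance +1; mR−mL=-168/13 → turn -1·90°
n=2: pose=(-7,-5,N); sL=15/8, sR=6/5; mL=51/40, mR=-21/80; mL+mR=81/80 → advance +1; mR−mL=-123/80 → turn -1·90°
n=3: pose=(-7,-4,E); sL=40/39, sR=8/3; mL=-4/13, mR=-28/13; mL+mR=-32/13 → advance -1; mR−mL=-24/13 → turn -1·90°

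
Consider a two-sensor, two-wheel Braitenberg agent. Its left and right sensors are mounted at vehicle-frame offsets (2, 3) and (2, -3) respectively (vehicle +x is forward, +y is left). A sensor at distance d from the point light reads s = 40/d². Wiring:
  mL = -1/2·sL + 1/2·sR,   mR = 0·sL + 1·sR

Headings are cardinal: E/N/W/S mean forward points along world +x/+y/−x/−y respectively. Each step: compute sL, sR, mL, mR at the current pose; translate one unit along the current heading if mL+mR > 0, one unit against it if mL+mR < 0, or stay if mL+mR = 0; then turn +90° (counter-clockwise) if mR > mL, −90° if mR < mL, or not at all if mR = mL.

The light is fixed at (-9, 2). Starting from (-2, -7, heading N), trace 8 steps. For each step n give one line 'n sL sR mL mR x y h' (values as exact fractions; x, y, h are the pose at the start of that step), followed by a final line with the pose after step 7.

n=0: pose=(-2,-7,N); sL=8/13, sR=40/149; mL=-336/1937, mR=40/149; mL+mR=184/1937 → advance +1; mR−mL=856/1937 → turn +1·90°
n=1: pose=(-2,-6,W); sL=20/73, sR=4/5; mL=96/365, mR=4/5; mL+mR=388/365 → advance +1; mR−mL=196/365 → turn +1·90°
n=2: pose=(-3,-6,S); sL=40/181, sR=40/109; mL=1440/19729, mR=40/109; mL+mR=8680/19729 → advance +1; mR−mL=5800/19729 → turn +1·90°
n=3: pose=(-3,-7,E); sL=2/5, sR=5/26; mL=-27/260, mR=5/26; mL+mR=23/260 → advance +1; mR−mL=77/260 → turn +1·90°
n=4: pose=(-2,-7,N); sL=8/13, sR=40/149; mL=-336/1937, mR=40/149; mL+mR=184/1937 → advance +1; mR−mL=856/1937 → turn +1·90°
n=5: pose=(-2,-6,W); sL=20/73, sR=4/5; mL=96/365, mR=4/5; mL+mR=388/365 → advance +1; mR−mL=196/365 → turn +1·90°
n=6: pose=(-3,-6,S); sL=40/181, sR=40/109; mL=1440/19729, mR=40/109; mL+mR=8680/19729 → advance +1; mR−mL=5800/19729 → turn +1·90°
n=7: pose=(-3,-7,E); sL=2/5, sR=5/26; mL=-27/260, mR=5/26; mL+mR=23/260 → advance +1; mR−mL=77/260 → turn +1·90°

0 8/13 40/149 -336/1937 40/149 -2 -7 N
1 20/73 4/5 96/365 4/5 -2 -6 W
2 40/181 40/109 1440/19729 40/109 -3 -6 S
3 2/5 5/26 -27/260 5/26 -3 -7 E
4 8/13 40/149 -336/1937 40/149 -2 -7 N
5 20/73 4/5 96/365 4/5 -2 -6 W
6 40/181 40/109 1440/19729 40/109 -3 -6 S
7 2/5 5/26 -27/260 5/26 -3 -7 E
final -2 -7 N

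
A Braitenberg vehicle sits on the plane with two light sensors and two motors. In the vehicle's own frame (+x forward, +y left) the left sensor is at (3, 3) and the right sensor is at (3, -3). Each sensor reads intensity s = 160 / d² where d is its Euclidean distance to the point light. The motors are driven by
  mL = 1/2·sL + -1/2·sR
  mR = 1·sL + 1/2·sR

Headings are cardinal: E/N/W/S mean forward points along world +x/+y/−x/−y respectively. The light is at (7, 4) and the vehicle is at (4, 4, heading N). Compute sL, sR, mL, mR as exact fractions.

left sensor world pos  = (1, 7); dL² = 45
right sensor world pos = (7, 7); dR² = 9
sL = 160/45 = 32/9
sR = 160/9 = 160/9
mL = 1/2·sL + -1/2·sR = -64/9
mR = 1·sL + 1/2·sR = 112/9

32/9 160/9 -64/9 112/9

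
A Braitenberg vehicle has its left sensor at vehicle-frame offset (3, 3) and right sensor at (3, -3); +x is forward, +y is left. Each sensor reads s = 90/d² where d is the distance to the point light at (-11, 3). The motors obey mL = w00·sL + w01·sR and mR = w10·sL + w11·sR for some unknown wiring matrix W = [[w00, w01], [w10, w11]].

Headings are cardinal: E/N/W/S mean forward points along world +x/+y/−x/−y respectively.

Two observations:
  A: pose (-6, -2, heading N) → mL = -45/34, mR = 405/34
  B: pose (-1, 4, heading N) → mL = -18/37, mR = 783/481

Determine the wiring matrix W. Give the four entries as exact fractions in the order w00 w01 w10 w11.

0 -1 1 1/2

obs A: pose=(-6,-2,N) → sL=45/4, sR=45/34, mL=-45/34, mR=405/34
obs B: pose=(-1,4,N) → sL=18/13, sR=18/37, mL=-18/37, mR=783/481
sensor matrix S = [[45/4, 45/34], [18/13, 18/37]]; det S = 59535/16354
solve [mL_A; mL_B] = S·[w00; w01] and [mR_A; mR_B] = S·[w10; w11]:
  w00 = 0, w01 = -1, w10 = 1, w11 = 1/2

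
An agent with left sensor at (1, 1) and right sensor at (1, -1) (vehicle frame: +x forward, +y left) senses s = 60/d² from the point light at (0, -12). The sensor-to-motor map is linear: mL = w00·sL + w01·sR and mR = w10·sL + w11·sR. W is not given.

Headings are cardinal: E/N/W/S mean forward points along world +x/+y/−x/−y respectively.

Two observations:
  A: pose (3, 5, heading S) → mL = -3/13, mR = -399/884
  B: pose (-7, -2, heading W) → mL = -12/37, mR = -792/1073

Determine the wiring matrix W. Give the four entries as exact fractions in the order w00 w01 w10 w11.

0 -1 -1 -1

obs A: pose=(3,5,S) → sL=15/68, sR=3/13, mL=-3/13, mR=-399/884
obs B: pose=(-7,-2,W) → sL=12/29, sR=12/37, mL=-12/37, mR=-792/1073
sensor matrix S = [[15/68, 3/13], [12/29, 12/37]]; det S = -5679/237133
solve [mL_A; mL_B] = S·[w00; w01] and [mR_A; mR_B] = S·[w10; w11]:
  w00 = 0, w01 = -1, w10 = -1, w11 = -1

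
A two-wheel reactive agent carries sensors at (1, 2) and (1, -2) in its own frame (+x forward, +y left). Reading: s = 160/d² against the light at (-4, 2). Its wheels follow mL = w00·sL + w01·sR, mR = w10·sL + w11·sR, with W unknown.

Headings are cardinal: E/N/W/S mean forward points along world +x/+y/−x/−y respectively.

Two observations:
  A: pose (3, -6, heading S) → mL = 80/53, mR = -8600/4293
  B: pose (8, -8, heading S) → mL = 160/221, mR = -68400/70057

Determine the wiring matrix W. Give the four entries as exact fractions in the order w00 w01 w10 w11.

obs A: pose=(3,-6,S) → sL=80/81, sR=80/53, mL=80/53, mR=-8600/4293
obs B: pose=(8,-8,S) → sL=160/317, sR=160/221, mL=160/221, mR=-68400/70057
sensor matrix S = [[80/81, 80/53], [160/317, 160/221]]; det S = -14080000/300754701
solve [mL_A; mL_B] = S·[w00; w01] and [mR_A; mR_B] = S·[w10; w11]:
  w00 = 0, w01 = 1, w10 = -1/2, w11 = -1

0 1 -1/2 -1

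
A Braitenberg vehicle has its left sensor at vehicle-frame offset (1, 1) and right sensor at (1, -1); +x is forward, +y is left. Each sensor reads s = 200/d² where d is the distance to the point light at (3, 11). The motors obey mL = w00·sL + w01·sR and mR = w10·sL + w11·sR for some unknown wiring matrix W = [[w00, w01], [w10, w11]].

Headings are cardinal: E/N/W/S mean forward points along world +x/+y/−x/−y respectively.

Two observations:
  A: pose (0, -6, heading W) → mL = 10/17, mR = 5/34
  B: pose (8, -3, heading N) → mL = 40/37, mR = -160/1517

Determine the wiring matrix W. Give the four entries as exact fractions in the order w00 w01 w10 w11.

1 0 -1 1

obs A: pose=(0,-6,W) → sL=10/17, sR=25/34, mL=10/17, mR=5/34
obs B: pose=(8,-3,N) → sL=40/37, sR=40/41, mL=40/37, mR=-160/1517
sensor matrix S = [[10/17, 25/34], [40/37, 40/41]]; det S = -5700/25789
solve [mL_A; mL_B] = S·[w00; w01] and [mR_A; mR_B] = S·[w10; w11]:
  w00 = 1, w01 = 0, w10 = -1, w11 = 1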